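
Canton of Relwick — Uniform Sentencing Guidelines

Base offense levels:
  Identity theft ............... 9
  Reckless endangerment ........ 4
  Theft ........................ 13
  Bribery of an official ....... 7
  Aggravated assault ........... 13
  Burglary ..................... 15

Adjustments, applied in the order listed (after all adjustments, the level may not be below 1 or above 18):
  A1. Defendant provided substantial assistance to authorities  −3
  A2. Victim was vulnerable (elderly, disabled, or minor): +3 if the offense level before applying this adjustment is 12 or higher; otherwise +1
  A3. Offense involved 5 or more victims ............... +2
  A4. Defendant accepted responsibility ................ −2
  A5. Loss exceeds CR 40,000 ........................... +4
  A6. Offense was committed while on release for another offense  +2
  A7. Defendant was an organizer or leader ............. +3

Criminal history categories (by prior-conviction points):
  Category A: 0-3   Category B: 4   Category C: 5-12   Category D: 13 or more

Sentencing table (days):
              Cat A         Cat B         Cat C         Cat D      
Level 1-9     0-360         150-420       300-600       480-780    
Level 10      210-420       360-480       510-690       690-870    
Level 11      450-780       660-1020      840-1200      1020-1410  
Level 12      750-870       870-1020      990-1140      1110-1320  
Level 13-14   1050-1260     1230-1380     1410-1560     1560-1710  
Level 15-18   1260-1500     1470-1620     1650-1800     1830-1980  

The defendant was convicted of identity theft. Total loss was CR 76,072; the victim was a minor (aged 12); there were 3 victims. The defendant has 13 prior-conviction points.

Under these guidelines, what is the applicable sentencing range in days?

1560-1710 days

Base offense level for identity theft: 9.
A1 does not apply.
A2 applies (level before this adjustment is 9 < 12, so +1): 9 + 1 = 10.
A3 does not apply.
A4 does not apply.
A5 applies: 10 + 4 = 14.
Final offense level: 14.
Criminal history: 13 prior points → Category D (13+).
Level 14 falls in the 13-14 band.
Grid: Level 13-14 × Category D = 1560-1710 days.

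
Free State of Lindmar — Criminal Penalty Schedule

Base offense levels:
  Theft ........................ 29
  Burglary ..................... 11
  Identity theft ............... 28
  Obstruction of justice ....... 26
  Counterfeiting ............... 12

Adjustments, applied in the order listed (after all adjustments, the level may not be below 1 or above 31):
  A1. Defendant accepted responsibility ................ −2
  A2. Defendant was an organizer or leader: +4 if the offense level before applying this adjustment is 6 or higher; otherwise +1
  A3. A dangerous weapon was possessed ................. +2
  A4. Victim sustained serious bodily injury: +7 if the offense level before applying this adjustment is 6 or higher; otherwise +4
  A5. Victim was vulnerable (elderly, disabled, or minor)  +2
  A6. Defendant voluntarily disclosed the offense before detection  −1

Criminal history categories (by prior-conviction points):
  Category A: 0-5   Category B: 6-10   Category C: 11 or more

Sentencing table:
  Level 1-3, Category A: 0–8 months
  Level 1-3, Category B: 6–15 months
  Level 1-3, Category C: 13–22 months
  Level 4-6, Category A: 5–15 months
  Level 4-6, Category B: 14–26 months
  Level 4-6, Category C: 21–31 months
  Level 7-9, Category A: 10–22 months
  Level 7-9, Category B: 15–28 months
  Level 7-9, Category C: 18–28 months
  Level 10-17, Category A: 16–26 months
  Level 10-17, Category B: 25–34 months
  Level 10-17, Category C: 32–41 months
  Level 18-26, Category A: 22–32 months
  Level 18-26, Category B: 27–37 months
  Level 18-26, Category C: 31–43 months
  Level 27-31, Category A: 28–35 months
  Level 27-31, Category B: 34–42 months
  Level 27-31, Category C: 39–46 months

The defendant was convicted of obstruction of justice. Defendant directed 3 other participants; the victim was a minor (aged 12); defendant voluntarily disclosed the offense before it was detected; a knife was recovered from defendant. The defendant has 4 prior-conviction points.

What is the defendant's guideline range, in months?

Base offense level for obstruction of justice: 26.
A1 does not apply.
A2 applies (level before this adjustment is 26 ≥ 6, so +4): 26 + 4 = 30.
A3 applies: 30 + 2 = 32.
A5 applies: 32 + 2 = 34.
A6 applies: 34 − 1 = 33.
Level 33 exceeds the maximum of 31; capped at 31.
Final offense level: 31.
Criminal history: 4 prior points → Category A (0-5).
Level 31 falls in the 27-31 band.
Grid: Level 27-31 × Category A = 28-35 months.

28-35 months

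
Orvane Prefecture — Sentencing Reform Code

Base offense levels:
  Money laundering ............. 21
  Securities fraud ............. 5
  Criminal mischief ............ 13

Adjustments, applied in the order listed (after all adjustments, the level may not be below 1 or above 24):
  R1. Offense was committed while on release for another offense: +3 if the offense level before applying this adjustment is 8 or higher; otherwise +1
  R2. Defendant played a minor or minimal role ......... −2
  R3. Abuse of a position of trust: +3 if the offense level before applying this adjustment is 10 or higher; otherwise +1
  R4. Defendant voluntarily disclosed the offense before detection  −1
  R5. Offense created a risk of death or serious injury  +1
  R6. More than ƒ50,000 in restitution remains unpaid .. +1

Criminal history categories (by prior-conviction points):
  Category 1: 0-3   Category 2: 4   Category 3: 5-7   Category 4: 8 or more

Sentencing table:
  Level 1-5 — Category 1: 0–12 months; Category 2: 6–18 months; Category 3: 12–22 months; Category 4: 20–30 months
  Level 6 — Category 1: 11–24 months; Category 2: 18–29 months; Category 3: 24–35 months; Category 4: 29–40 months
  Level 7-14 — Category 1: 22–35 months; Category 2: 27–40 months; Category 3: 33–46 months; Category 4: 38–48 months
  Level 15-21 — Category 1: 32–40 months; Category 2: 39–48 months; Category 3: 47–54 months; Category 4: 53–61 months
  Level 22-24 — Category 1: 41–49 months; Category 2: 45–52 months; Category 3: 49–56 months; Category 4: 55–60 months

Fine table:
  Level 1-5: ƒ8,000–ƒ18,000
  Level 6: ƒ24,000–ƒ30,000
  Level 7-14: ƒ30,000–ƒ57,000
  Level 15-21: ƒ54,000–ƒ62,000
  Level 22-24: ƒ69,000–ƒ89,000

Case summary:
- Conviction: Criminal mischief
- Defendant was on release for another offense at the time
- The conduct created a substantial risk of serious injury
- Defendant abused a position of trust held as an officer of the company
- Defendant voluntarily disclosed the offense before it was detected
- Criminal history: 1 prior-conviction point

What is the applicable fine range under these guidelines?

ƒ54,000–ƒ62,000

Base offense level for criminal mischief: 13.
R1 applies (level before this adjustment is 13 ≥ 8, so +3): 13 + 3 = 16.
R3 applies (level before this adjustment is 16 ≥ 10, so +3): 16 + 3 = 19.
R4 applies: 19 − 1 = 18.
R5 applies: 18 + 1 = 19.
Final offense level: 19.
Level 19 falls in the 15-21 band.
Fine table: Level 15-21 → ƒ54,000–ƒ62,000.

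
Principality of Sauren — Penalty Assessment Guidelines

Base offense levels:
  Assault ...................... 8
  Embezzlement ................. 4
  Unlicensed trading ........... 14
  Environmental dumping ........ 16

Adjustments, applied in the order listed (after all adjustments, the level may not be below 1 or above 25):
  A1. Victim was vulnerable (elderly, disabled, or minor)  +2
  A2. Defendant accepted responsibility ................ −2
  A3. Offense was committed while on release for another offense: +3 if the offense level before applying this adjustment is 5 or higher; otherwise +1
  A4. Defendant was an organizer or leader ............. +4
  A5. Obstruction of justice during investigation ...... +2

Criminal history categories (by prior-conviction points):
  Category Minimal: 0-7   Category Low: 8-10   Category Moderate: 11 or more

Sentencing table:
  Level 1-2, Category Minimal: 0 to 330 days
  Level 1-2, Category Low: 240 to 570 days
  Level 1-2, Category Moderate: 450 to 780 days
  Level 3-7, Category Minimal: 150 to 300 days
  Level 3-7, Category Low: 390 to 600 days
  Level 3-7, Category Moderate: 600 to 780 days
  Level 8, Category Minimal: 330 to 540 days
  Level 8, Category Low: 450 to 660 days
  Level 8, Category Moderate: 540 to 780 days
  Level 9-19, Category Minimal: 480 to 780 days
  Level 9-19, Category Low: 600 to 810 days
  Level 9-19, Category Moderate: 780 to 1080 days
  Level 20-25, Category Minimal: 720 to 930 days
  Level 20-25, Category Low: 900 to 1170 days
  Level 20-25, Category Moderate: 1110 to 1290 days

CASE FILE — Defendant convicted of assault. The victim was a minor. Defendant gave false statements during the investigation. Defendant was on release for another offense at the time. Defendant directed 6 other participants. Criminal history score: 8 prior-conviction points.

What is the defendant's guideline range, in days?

Base offense level for assault: 8.
A1 applies: 8 + 2 = 10.
A2 does not apply.
A3 applies (level before this adjustment is 10 ≥ 5, so +3): 10 + 3 = 13.
A4 applies: 13 + 4 = 17.
A5 applies: 17 + 2 = 19.
Final offense level: 19.
Criminal history: 8 prior points → Category Low (8-10).
Level 19 falls in the 9-19 band.
Grid: Level 9-19 × Category Low = 600-810 days.

600-810 days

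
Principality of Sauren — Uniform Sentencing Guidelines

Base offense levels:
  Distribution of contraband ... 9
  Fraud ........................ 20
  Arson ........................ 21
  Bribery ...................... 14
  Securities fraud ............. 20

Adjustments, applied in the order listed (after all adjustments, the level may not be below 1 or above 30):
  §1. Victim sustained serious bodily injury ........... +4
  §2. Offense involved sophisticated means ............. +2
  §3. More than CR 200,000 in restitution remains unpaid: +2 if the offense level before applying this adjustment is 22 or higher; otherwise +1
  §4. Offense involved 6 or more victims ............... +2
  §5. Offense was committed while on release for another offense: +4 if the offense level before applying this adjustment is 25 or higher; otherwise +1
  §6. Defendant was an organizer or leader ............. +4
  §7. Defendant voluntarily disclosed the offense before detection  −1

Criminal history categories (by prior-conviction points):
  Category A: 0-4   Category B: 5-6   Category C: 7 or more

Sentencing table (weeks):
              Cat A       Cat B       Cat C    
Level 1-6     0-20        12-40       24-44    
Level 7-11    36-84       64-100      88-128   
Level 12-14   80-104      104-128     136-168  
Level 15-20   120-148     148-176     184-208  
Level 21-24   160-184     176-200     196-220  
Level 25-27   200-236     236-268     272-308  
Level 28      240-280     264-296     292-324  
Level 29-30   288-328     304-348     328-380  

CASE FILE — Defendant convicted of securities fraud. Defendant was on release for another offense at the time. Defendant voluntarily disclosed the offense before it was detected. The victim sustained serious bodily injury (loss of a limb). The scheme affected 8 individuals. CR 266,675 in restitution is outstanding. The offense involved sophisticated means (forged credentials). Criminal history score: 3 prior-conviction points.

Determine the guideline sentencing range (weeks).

288-328 weeks

Base offense level for securities fraud: 20.
§1 applies: 20 + 4 = 24.
§2 applies: 24 + 2 = 26.
§3 applies (level before this adjustment is 26 ≥ 22, so +2): 26 + 2 = 28.
§4 applies: 28 + 2 = 30.
§5 applies (level before this adjustment is 30 ≥ 25, so +4): 30 + 4 = 34.
§6 does not apply.
§7 applies: 34 − 1 = 33.
Level 33 exceeds the maximum of 30; capped at 30.
Final offense level: 30.
Criminal history: 3 prior points → Category A (0-4).
Level 30 falls in the 29-30 band.
Grid: Level 29-30 × Category A = 288-328 weeks.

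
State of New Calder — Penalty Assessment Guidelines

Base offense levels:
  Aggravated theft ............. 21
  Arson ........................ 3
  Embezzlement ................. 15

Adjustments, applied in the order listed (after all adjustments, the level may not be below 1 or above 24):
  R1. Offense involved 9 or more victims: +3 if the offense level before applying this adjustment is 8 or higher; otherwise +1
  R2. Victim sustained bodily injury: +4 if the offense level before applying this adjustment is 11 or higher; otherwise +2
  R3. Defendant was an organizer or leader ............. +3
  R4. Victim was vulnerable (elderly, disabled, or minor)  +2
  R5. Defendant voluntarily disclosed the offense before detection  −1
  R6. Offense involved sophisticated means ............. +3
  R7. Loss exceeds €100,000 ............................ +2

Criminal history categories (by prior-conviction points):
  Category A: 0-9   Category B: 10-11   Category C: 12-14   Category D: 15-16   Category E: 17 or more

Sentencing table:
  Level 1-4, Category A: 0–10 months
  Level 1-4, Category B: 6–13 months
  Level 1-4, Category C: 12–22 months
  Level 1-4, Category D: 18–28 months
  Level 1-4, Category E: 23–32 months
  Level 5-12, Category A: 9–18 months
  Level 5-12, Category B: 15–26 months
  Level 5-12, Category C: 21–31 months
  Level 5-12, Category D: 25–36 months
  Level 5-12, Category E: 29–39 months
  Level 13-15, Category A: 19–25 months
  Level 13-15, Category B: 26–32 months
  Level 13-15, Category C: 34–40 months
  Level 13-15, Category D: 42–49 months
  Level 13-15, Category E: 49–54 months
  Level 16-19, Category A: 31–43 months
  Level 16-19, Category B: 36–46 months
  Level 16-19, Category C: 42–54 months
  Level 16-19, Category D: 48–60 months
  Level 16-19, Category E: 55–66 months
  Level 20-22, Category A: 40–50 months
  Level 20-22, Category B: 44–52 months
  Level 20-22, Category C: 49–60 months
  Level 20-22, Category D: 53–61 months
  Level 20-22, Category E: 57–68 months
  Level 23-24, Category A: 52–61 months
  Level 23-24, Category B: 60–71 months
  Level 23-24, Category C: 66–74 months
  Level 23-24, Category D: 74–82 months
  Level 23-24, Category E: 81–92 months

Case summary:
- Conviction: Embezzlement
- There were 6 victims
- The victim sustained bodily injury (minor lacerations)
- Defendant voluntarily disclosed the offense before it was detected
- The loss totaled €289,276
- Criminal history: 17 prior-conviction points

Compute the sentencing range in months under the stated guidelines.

Base offense level for embezzlement: 15.
R1 does not apply.
R2 applies (level before this adjustment is 15 ≥ 11, so +4): 15 + 4 = 19.
R3 does not apply.
R5 applies: 19 − 1 = 18.
R6 does not apply.
R7 applies: 18 + 2 = 20.
Final offense level: 20.
Criminal history: 17 prior points → Category E (17+).
Level 20 falls in the 20-22 band.
Grid: Level 20-22 × Category E = 57-68 months.

57-68 months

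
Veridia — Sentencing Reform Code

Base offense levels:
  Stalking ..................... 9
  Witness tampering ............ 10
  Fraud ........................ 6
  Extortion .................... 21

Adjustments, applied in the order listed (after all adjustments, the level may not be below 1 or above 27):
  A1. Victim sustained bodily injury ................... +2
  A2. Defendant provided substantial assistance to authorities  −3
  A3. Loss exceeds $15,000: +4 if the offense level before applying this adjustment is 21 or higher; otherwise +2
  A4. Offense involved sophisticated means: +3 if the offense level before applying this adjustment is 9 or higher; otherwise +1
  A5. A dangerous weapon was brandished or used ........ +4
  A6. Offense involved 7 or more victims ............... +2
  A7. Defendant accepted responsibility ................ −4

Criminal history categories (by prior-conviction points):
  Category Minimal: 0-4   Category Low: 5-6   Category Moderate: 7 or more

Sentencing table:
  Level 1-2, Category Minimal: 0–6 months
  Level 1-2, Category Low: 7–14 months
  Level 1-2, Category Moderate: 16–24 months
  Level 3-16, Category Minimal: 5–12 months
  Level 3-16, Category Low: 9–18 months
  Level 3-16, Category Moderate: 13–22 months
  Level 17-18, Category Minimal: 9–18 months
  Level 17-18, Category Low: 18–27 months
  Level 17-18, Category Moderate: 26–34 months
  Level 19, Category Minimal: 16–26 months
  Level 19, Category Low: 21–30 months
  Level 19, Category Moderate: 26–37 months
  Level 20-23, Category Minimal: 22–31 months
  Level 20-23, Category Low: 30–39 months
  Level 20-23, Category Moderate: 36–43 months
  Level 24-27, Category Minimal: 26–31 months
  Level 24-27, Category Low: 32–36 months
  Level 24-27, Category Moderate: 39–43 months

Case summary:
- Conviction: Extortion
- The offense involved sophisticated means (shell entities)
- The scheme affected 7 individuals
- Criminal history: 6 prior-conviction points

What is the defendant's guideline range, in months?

32-36 months

Base offense level for extortion: 21.
A1 does not apply.
A4 applies (level before this adjustment is 21 ≥ 9, so +3): 21 + 3 = 24.
A6 applies: 24 + 2 = 26.
A7 does not apply.
Final offense level: 26.
Criminal history: 6 prior points → Category Low (5-6).
Level 26 falls in the 24-27 band.
Grid: Level 24-27 × Category Low = 32-36 months.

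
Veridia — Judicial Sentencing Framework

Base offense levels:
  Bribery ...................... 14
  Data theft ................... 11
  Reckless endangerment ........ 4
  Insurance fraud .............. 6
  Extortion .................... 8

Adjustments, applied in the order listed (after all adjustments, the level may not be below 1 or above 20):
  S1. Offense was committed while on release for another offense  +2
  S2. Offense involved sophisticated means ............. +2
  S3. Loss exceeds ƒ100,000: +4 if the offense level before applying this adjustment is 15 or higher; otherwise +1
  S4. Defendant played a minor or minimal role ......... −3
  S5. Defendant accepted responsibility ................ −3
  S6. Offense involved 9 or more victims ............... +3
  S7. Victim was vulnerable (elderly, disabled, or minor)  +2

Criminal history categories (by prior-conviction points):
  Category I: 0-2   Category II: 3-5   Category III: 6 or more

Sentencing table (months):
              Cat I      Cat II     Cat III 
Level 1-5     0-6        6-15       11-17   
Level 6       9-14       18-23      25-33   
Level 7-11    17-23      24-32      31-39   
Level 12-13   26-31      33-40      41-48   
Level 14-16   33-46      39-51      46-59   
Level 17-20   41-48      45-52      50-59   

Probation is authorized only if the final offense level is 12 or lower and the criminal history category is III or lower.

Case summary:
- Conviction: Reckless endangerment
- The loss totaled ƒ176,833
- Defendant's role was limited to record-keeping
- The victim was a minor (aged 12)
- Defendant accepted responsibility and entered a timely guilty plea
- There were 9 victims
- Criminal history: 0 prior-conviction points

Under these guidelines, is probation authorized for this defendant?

Yes

Base offense level for reckless endangerment: 4.
S2 does not apply.
S3 applies (level before this adjustment is 4 < 15, so +1): 4 + 1 = 5.
S4 applies: 5 − 3 = 2.
S5 applies: 2 − 3 = -1.
S6 applies: -1 + 3 = 2.
S7 applies: 2 + 2 = 4.
Final offense level: 4.
Criminal history: 0 prior points → Category I (0-2).
Level 4 falls in the 1-5 band.
Grid: Level 1-5 × Category I = 0-6 months.
Probation check: level 4 ≤ 12 and category I ≤ III → eligible.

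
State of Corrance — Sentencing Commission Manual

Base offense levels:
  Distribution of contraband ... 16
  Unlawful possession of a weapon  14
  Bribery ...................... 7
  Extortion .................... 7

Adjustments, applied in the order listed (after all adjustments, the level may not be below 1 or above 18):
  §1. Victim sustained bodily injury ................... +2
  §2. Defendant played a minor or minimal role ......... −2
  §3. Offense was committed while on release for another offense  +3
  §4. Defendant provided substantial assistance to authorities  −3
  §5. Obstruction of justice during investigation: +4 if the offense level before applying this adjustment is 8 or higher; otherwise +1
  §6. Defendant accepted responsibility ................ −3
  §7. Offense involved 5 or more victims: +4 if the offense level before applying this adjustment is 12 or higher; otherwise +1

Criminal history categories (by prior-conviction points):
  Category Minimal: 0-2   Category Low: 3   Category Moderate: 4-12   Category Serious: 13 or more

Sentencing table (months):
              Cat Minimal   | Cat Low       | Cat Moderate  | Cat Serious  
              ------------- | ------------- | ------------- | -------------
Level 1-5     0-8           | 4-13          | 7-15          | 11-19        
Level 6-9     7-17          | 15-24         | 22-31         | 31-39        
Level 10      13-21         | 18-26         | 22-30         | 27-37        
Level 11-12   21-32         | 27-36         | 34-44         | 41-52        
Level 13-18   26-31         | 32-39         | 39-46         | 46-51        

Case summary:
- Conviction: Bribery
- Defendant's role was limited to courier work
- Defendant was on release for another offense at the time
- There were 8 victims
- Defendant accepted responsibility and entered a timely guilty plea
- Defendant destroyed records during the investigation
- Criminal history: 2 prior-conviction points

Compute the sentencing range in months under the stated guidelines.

Base offense level for bribery: 7.
§2 applies: 7 − 2 = 5.
§3 applies: 5 + 3 = 8.
§4 does not apply.
§5 applies (level before this adjustment is 8 ≥ 8, so +4): 8 + 4 = 12.
§6 applies: 12 − 3 = 9.
§7 applies (level before this adjustment is 9 < 12, so +1): 9 + 1 = 10.
Final offense level: 10.
Criminal history: 2 prior points → Category Minimal (0-2).
Level 10 falls in the 10 band.
Grid: Level 10 × Category Minimal = 13-21 months.

13-21 months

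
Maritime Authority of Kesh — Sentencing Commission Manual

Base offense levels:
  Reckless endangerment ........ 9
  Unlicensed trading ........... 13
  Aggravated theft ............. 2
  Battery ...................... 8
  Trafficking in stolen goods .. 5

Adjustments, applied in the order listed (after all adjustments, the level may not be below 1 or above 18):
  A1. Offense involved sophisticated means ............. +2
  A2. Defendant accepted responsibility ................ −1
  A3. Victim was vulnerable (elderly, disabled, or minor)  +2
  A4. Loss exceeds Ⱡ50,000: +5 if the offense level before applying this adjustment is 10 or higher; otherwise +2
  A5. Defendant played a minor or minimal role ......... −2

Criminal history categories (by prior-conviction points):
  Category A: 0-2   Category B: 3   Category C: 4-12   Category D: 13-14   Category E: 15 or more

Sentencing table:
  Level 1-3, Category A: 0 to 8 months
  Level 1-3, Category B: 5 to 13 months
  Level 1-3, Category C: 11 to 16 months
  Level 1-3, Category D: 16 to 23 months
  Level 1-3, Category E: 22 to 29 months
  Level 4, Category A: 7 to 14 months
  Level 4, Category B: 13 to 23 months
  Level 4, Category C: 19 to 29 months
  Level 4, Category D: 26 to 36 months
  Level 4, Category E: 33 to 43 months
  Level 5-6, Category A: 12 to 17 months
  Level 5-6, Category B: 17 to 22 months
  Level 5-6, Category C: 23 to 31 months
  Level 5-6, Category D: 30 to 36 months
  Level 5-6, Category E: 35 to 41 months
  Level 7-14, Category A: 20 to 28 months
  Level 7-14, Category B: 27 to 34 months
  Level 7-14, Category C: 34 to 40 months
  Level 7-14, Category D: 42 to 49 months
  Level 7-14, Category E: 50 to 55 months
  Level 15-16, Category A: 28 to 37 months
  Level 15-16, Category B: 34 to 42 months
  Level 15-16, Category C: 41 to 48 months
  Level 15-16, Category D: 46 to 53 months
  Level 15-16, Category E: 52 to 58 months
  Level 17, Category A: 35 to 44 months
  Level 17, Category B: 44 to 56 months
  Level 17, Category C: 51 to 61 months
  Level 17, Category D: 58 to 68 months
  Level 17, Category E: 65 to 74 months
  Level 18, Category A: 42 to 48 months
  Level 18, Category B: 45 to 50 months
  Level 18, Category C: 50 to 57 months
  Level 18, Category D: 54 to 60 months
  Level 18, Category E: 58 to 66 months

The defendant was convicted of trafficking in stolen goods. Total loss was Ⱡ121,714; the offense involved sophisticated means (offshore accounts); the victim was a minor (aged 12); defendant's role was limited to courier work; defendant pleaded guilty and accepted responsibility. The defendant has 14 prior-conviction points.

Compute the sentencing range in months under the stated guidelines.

Base offense level for trafficking in stolen goods: 5.
A1 applies: 5 + 2 = 7.
A2 applies: 7 − 1 = 6.
A3 applies: 6 + 2 = 8.
A4 applies (level before this adjustment is 8 < 10, so +2): 8 + 2 = 10.
A5 applies: 10 − 2 = 8.
Final offense level: 8.
Criminal history: 14 prior points → Category D (13-14).
Level 8 falls in the 7-14 band.
Grid: Level 7-14 × Category D = 42-49 months.

42-49 months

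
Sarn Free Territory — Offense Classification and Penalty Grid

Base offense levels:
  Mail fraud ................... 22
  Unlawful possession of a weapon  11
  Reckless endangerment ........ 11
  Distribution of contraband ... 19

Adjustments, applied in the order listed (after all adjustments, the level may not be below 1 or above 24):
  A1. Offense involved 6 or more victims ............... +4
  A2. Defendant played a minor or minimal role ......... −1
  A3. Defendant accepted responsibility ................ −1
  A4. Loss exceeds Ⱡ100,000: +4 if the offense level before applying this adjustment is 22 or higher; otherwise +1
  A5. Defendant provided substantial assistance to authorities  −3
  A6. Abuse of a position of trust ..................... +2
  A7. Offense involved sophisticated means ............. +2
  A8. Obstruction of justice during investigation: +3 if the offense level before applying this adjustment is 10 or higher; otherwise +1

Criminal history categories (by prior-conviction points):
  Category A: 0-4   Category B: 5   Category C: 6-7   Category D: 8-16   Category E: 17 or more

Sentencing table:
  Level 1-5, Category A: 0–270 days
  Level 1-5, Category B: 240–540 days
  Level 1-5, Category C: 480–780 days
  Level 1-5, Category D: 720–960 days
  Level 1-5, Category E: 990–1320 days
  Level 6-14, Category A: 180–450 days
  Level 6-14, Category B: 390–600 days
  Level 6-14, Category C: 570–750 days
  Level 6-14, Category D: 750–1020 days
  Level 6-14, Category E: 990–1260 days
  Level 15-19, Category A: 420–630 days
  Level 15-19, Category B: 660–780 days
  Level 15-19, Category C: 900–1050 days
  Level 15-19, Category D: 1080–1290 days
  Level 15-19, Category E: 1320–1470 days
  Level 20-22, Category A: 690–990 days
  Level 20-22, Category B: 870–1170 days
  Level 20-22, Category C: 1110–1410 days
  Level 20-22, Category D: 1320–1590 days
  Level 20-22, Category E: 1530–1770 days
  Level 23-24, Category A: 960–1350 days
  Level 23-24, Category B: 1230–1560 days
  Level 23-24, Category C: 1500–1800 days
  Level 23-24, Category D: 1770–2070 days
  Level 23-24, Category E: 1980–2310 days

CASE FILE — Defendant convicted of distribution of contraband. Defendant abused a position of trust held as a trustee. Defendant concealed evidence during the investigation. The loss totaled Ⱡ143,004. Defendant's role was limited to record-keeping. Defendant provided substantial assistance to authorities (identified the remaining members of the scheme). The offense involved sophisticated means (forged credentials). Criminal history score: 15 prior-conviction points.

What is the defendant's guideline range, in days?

Base offense level for distribution of contraband: 19.
A1 does not apply.
A2 applies: 19 − 1 = 18.
A3 does not apply.
A4 applies (level before this adjustment is 18 < 22, so +1): 18 + 1 = 19.
A5 applies: 19 − 3 = 16.
A6 applies: 16 + 2 = 18.
A7 applies: 18 + 2 = 20.
A8 applies (level before this adjustment is 20 ≥ 10, so +3): 20 + 3 = 23.
Final offense level: 23.
Criminal history: 15 prior points → Category D (8-16).
Level 23 falls in the 23-24 band.
Grid: Level 23-24 × Category D = 1770-2070 days.

1770-2070 days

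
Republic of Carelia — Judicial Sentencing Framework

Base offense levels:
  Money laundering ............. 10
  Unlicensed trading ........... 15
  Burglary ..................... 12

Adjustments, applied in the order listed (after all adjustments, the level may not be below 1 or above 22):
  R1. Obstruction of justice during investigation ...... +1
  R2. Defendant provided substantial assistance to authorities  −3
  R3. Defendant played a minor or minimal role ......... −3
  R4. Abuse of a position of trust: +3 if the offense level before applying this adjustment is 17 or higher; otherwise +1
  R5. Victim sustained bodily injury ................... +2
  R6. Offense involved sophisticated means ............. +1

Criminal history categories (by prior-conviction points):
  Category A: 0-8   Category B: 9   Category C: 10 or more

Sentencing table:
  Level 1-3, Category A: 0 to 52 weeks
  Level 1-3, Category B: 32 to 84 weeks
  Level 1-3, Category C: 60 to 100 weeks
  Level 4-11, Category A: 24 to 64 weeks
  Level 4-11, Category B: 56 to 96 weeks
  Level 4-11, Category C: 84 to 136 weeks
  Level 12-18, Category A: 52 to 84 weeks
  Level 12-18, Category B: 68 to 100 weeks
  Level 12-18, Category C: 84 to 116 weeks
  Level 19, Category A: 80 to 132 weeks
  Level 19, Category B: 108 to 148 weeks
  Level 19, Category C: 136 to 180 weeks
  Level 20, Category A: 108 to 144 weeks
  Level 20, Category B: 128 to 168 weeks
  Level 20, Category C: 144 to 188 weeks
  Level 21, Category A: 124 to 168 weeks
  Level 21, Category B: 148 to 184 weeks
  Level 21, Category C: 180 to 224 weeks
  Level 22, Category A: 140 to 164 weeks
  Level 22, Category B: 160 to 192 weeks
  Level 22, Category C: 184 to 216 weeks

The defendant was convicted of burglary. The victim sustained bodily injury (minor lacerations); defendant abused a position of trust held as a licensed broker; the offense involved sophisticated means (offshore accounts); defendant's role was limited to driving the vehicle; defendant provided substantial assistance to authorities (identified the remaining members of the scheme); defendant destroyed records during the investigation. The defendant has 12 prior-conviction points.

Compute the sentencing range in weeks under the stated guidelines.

Base offense level for burglary: 12.
R1 applies: 12 + 1 = 13.
R2 applies: 13 − 3 = 10.
R3 applies: 10 − 3 = 7.
R4 applies (level before this adjustment is 7 < 17, so +1): 7 + 1 = 8.
R5 applies: 8 + 2 = 10.
R6 applies: 10 + 1 = 11.
Final offense level: 11.
Criminal history: 12 prior points → Category C (10+).
Level 11 falls in the 4-11 band.
Grid: Level 4-11 × Category C = 84-136 weeks.

84-136 weeks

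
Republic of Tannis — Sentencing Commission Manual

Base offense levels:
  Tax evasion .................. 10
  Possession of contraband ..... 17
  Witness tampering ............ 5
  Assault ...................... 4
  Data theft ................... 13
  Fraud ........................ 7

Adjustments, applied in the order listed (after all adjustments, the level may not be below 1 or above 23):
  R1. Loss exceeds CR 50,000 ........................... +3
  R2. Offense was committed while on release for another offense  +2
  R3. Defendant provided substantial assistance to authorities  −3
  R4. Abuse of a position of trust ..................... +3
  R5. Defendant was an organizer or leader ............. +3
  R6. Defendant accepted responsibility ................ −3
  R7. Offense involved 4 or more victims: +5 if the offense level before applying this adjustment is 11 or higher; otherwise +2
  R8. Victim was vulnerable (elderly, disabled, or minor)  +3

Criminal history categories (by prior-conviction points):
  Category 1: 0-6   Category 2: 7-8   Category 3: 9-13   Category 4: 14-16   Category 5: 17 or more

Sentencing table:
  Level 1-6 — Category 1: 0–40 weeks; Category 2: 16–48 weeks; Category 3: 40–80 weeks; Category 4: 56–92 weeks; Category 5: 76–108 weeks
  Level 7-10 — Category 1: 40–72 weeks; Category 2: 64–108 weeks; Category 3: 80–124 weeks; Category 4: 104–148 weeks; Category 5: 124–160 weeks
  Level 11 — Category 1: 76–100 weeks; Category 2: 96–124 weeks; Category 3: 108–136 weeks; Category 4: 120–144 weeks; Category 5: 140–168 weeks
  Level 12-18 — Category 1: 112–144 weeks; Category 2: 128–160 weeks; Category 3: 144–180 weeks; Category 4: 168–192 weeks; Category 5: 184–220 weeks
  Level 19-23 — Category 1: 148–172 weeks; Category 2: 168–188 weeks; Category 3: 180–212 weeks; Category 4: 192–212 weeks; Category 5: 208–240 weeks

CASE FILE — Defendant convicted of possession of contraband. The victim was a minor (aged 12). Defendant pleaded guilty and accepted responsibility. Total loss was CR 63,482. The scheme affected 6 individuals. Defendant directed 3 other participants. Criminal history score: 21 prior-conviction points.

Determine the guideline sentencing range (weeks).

Base offense level for possession of contraband: 17.
R1 applies: 17 + 3 = 20.
R5 applies: 20 + 3 = 23.
R6 applies: 23 − 3 = 20.
R7 applies (level before this adjustment is 20 ≥ 11, so +5): 20 + 5 = 25.
R8 applies: 25 + 3 = 28.
Level 28 exceeds the maximum of 23; capped at 23.
Final offense level: 23.
Criminal history: 21 prior points → Category 5 (17+).
Level 23 falls in the 19-23 band.
Grid: Level 19-23 × Category 5 = 208-240 weeks.

208-240 weeks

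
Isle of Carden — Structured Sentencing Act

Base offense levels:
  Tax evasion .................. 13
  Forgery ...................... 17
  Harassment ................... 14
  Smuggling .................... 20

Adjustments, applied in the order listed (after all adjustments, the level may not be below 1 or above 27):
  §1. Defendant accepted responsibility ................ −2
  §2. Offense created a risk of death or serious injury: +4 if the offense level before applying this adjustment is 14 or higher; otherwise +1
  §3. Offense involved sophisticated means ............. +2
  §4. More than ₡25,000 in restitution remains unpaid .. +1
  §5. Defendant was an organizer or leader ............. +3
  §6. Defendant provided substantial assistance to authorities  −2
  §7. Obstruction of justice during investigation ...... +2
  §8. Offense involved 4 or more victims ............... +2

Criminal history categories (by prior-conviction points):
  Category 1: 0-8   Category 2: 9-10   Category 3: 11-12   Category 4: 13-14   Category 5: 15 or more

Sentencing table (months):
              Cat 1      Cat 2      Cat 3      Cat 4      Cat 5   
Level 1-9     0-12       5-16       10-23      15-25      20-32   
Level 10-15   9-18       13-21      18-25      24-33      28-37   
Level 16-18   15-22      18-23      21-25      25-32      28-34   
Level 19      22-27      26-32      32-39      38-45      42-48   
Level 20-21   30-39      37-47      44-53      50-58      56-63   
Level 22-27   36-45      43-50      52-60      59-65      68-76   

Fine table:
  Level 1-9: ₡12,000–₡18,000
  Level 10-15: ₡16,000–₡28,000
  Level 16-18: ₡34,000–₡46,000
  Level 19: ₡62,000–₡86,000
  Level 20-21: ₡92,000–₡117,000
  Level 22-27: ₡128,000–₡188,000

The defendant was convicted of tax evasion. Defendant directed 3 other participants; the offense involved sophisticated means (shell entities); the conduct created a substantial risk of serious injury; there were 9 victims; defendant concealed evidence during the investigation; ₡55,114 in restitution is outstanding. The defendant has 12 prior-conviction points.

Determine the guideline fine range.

Base offense level for tax evasion: 13.
§1 does not apply.
§2 applies (level before this adjustment is 13 < 14, so +1): 13 + 1 = 14.
§3 applies: 14 + 2 = 16.
§4 applies: 16 + 1 = 17.
§5 applies: 17 + 3 = 20.
§6 does not apply.
§7 applies: 20 + 2 = 22.
§8 applies: 22 + 2 = 24.
Final offense level: 24.
Level 24 falls in the 22-27 band.
Fine table: Level 22-27 → ₡128,000–₡188,000.

₡128,000–₡188,000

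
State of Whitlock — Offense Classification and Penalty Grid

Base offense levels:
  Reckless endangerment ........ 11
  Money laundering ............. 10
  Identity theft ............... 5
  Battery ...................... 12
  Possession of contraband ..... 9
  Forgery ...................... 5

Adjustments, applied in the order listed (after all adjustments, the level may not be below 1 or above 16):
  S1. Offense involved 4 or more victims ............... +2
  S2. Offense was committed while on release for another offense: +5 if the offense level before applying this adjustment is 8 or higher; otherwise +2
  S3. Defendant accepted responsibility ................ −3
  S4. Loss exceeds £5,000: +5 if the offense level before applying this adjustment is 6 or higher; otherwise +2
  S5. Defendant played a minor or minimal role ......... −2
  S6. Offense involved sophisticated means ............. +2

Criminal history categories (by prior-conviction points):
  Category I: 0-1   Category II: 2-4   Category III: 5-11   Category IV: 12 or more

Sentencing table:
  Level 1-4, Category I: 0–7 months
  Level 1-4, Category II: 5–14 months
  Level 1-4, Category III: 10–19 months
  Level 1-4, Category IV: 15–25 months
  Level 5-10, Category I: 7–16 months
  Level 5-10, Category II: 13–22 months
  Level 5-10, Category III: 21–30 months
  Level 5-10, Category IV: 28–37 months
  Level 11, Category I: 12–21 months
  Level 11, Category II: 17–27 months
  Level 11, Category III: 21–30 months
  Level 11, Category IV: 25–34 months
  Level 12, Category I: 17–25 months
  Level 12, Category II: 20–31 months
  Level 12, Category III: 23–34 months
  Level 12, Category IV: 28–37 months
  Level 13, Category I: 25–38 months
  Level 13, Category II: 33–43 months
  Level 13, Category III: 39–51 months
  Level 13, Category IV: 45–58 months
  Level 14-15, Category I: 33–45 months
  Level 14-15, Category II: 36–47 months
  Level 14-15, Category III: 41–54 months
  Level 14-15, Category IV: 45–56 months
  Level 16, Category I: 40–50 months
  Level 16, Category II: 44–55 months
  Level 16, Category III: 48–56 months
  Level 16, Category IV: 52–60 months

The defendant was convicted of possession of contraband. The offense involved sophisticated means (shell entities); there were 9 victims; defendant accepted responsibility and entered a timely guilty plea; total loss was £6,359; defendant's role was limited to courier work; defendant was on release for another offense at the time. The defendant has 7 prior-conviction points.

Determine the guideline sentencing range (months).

Base offense level for possession of contraband: 9.
S1 applies: 9 + 2 = 11.
S2 applies (level before this adjustment is 11 ≥ 8, so +5): 11 + 5 = 16.
S3 applies: 16 − 3 = 13.
S4 applies (level before this adjustment is 13 ≥ 6, so +5): 13 + 5 = 18.
S5 applies: 18 − 2 = 16.
S6 applies: 16 + 2 = 18.
Level 18 exceeds the maximum of 16; capped at 16.
Final offense level: 16.
Criminal history: 7 prior points → Category III (5-11).
Level 16 falls in the 16 band.
Grid: Level 16 × Category III = 48-56 months.

48-56 months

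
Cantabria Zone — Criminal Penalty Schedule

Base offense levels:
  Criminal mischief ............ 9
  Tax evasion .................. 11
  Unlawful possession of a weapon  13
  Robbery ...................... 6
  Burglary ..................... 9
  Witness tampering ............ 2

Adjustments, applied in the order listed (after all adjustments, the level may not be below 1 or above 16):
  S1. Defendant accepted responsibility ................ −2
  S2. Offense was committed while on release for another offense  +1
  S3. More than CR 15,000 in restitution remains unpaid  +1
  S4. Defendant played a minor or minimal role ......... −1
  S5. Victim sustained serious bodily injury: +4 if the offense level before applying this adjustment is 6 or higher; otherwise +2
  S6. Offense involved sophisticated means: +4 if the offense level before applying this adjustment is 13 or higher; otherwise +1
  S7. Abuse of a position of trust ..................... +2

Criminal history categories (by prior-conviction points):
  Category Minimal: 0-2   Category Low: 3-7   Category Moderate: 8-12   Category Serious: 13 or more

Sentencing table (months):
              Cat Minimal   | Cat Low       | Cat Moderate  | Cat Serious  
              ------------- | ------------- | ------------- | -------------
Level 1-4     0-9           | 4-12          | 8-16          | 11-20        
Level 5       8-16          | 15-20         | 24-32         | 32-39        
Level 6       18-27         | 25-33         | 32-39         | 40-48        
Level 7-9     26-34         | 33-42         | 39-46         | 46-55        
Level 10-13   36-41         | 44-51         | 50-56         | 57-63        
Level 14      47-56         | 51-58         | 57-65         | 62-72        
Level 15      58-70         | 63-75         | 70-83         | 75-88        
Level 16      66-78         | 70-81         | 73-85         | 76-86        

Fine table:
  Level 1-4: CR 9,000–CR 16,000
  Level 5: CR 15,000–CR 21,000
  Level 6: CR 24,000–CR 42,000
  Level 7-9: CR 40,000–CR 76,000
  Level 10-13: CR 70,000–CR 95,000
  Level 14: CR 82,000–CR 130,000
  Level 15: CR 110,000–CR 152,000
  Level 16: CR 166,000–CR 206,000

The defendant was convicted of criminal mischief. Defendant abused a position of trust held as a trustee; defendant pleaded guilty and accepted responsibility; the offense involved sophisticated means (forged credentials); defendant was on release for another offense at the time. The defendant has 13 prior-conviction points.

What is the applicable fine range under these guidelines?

CR 70,000–CR 95,000

Base offense level for criminal mischief: 9.
S1 applies: 9 − 2 = 7.
S2 applies: 7 + 1 = 8.
S3 does not apply.
S4 does not apply.
S5 does not apply.
S6 applies (level before this adjustment is 8 < 13, so +1): 8 + 1 = 9.
S7 applies: 9 + 2 = 11.
Final offense level: 11.
Level 11 falls in the 10-13 band.
Fine table: Level 10-13 → CR 70,000–CR 95,000.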